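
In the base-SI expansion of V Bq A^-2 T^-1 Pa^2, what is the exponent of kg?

V = W/A (potential = power per current),
    = kg·m²·s⁻³·A⁻¹.
Bq = 1/s = s⁻¹ (activity is decays per second).
T = Wb/m² (flux density = flux per area),
    = kg·s⁻²·A⁻¹.
So T⁻¹ = kg⁻¹·s²·A.
Pa = N/m² (pressure = force per area),
    = kg·m⁻¹·s⁻².
So Pa² = kg²·m⁻²·s⁻⁴.
Combining: V·Bq·A⁻²·T⁻¹·Pa² = (kg·m²·s⁻³·A⁻¹) · s⁻¹ · A⁻² · (kg⁻¹·s²·A) · (kg²·m⁻²·s⁻⁴) = kg²·s⁻⁶·A⁻².
The exponent of kg is 2.

2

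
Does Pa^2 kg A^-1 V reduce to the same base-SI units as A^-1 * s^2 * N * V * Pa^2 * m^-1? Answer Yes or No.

Left side:
  Pa = N/m² (pressure = force per area),
      = kg·m⁻¹·s⁻².
  So Pa² = kg²·m⁻²·s⁻⁴.
  V = W/A (potential = power per current),
      = kg·m²·s⁻³·A⁻¹.
  Combining: Pa²·kg·A⁻¹·V = (kg²·m⁻²·s⁻⁴) · kg · A⁻¹ · (kg·m²·s⁻³·A⁻¹) = kg⁴·s⁻⁷·A⁻².
Right side:
  N = kg·m·s⁻².
  V = kg·m²·s⁻³·A⁻¹.
  Pa = kg·m⁻¹·s⁻².
  So Pa² = kg²·m⁻²·s⁻⁴.
  Combining: A⁻¹·s²·N·V·Pa²·m⁻¹ = A⁻¹ · s² · (kg·m·s⁻²) · (kg·m²·s⁻³·A⁻¹) · (kg²·m⁻²·s⁻⁴) · m⁻¹ = kg⁴·s⁻⁷·A⁻².
Both reduce to kg⁴·s⁻⁷·A⁻².

Yes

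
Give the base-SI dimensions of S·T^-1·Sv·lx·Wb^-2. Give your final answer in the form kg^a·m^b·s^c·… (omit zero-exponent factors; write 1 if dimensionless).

S = kg⁻¹·m⁻²·s³·A².
T = kg·s⁻²·A⁻¹.
So T⁻¹ = kg⁻¹·s²·A.
Sv = m²·s⁻².
lx = m⁻²·cd.
Wb = kg·m²·s⁻²·A⁻¹.
So Wb⁻² = kg⁻²·m⁻⁴·s⁴·A².
Combining: S·T⁻¹·Sv·lx·Wb⁻² = (kg⁻¹·m⁻²·s³·A²) · (kg⁻¹·s²·A) · (m²·s⁻²) · (m⁻²·cd) · (kg⁻²·m⁻⁴·s⁴·A²) = kg⁻⁴·m⁻⁶·s⁷·A⁵·cd.

kg⁻⁴·m⁻⁶·s⁷·A⁵·cd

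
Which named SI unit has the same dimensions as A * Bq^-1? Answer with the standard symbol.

Bq = 1/s = s⁻¹ (activity is decays per second).
So Bq⁻¹ = s.
Combining: A·Bq⁻¹ = A · s = s·A.
s·A is the base-SI form of the coulomb.

C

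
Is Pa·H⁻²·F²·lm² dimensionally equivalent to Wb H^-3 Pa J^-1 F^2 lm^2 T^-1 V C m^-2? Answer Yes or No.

No

Left side:
  Pa = N/m² (pressure = force per area),
      = kg·m⁻¹·s⁻².
  H = Wb/A (inductance = flux per current),
      = kg·m²·s⁻²·A⁻².
  So H⁻² = kg⁻²·m⁻⁴·s⁴·A⁴.
  F = C/V (capacitance = charge per voltage),
      = A·s/(kg·m²·s⁻³·A⁻¹) (substituting C and V),
      = kg⁻¹·m⁻²·s⁴·A².
  So F² = kg⁻²·m⁻⁴·s⁸·A⁴.
  lm = cd·sr = cd (luminous flux; sr is dimensionless).
  So lm² = cd².
  Combining: Pa·H⁻²·F²·lm² = (kg·m⁻¹·s⁻²) · (kg⁻²·m⁻⁴·s⁴·A⁴) · (kg⁻²·m⁻⁴·s⁸·A⁴) · cd² = kg⁻³·m⁻⁹·s¹⁰·A⁸·cd².
Right side:
  Wb = V·s (flux: a volt is a weber per second),
      = kg·m²·s⁻²·A⁻¹.
  H = Wb/A (inductance = flux per current),
      = kg·m²·s⁻²·A⁻².
  So H⁻³ = kg⁻³·m⁻⁶·s⁶·A⁶.
  Pa = N/m² (pressure = force per area),
      = kg·m⁻¹·s⁻².
  J = N·m (work = force × distance),
      = kg·m²·s⁻².
  So J⁻¹ = kg⁻¹·m⁻²·s².
  F = C/V (capacitance = charge per voltage),
      = A·s/(kg·m²·s⁻³·A⁻¹) (substituting C and V),
      = kg⁻¹·m⁻²·s⁴·A².
  So F² = kg⁻²·m⁻⁴·s⁸·A⁴.
  lm = cd·sr = cd (luminous flux; sr is dimensionless).
  So lm² = cd².
  T = Wb/m² (flux density = flux per area),
      = kg·s⁻²·A⁻¹.
  So T⁻¹ = kg⁻¹·s²·A.
  V = W/A (potential = power per current),
      = kg·m²·s⁻³·A⁻¹.
  C = A·s = s·A (charge = current × time).
  Combining: Wb·H⁻³·Pa·J⁻¹·F²·lm²·T⁻¹·V·C·m⁻² = (kg·m²·s⁻²·A⁻¹) · (kg⁻³·m⁻⁶·s⁶·A⁶) · (kg·m⁻¹·s⁻²) · (kg⁻¹·m⁻²·s²) · (kg⁻²·m⁻⁴·s⁸·A⁴) · cd² · (kg⁻¹·s²·A) · (kg·m²·s⁻³·A⁻¹) · (s·A) · m⁻² = kg⁻⁴·m⁻¹¹·s¹²·A¹⁰·cd².
Left is kg⁻³·m⁻⁹·s¹⁰·A⁸·cd²; right is kg⁻⁴·m⁻¹¹·s¹²·A¹⁰·cd² — different.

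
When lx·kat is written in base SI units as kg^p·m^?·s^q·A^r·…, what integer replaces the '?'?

-2

lx = lm/m² (illuminance = luminous flux per area),
    = m⁻²·cd.
kat = mol/s = s⁻¹·mol (catalytic activity).
Combining: lx·kat = (m⁻²·cd) · (s⁻¹·mol) = m⁻²·s⁻¹·mol·cd.
The exponent of m is -2.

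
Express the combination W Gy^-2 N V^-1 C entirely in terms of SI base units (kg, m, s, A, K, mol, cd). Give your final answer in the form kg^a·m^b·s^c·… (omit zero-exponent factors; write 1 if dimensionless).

W = kg·m²·s⁻³.
Gy = m²·s⁻².
So Gy⁻² = m⁻⁴·s⁴.
N = kg·m·s⁻².
V = kg·m²·s⁻³·A⁻¹.
So V⁻¹ = kg⁻¹·m⁻²·s³·A.
C = s·A.
Combining: W·Gy⁻²·N·V⁻¹·C = (kg·m²·s⁻³) · (m⁻⁴·s⁴) · (kg·m·s⁻²) · (kg⁻¹·m⁻²·s³·A) · (s·A) = kg·m⁻³·s³·A².

kg·m⁻³·s³·A²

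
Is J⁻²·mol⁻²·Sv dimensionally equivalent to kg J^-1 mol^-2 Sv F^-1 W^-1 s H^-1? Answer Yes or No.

Left side:
  J = N·m (work = force × distance),
      = kg·m²·s⁻².
  So J⁻² = kg⁻²·m⁻⁴·s⁴.
  Sv = J/kg (equivalent dose = energy per mass),
      = m²·s⁻².
  Combining: J⁻²·mol⁻²·Sv = (kg⁻²·m⁻⁴·s⁴) · mol⁻² · (m²·s⁻²) = kg⁻²·m⁻²·s²·mol⁻².
Right side:
  J = N·m (work = force × distance),
      = kg·m²·s⁻².
  So J⁻¹ = kg⁻¹·m⁻²·s².
  Sv = J/kg (equivalent dose = energy per mass),
      = m²·s⁻².
  F = C/V (capacitance = charge per voltage),
      = A·s/(kg·m²·s⁻³·A⁻¹) (substituting C and V),
      = kg⁻¹·m⁻²·s⁴·A².
  So F⁻¹ = kg·m²·s⁻⁴·A⁻².
  W = J/s (power = energy per time),
      = kg·m²·s⁻³.
  So W⁻¹ = kg⁻¹·m⁻²·s³.
  H = Wb/A (inductance = flux per current),
      = kg·m²·s⁻²·A⁻².
  So H⁻¹ = kg⁻¹·m⁻²·s²·A².
  Combining: kg·J⁻¹·mol⁻²·Sv·F⁻¹·W⁻¹·s·H⁻¹ = kg · (kg⁻¹·m⁻²·s²) · mol⁻² · (m²·s⁻²) · (kg·m²·s⁻⁴·A⁻²) · (kg⁻¹·m⁻²·s³) · s · (kg⁻¹·m⁻²·s²·A²) = kg⁻¹·m⁻²·s²·mol⁻².
Left is kg⁻²·m⁻²·s²·mol⁻²; right is kg⁻¹·m⁻²·s²·mol⁻² — different.

No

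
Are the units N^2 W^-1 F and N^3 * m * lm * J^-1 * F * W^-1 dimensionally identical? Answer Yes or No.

No

Left side:
  N = kg·m/s² = kg·m·s⁻² (force = mass × acceleration).
  So N² = kg²·m²·s⁻⁴.
  W = J/s (power = energy per time),
      = kg·m²·s⁻³.
  So W⁻¹ = kg⁻¹·m⁻²·s³.
  F = C/V (capacitance = charge per voltage),
      = A·s/(kg·m²·s⁻³·A⁻¹) (substituting C and V),
      = kg⁻¹·m⁻²·s⁴·A².
  Combining: N²·W⁻¹·F = (kg²·m²·s⁻⁴) · (kg⁻¹·m⁻²·s³) · (kg⁻¹·m⁻²·s⁴·A²) = m⁻²·s³·A².
Right side:
  N = kg·m·s⁻².
  So N³ = kg³·m³·s⁻⁶.
  lm = cd.
  J = kg·m²·s⁻².
  So J⁻¹ = kg⁻¹·m⁻²·s².
  F = kg⁻¹·m⁻²·s⁴·A².
  W = kg·m²·s⁻³.
  So W⁻¹ = kg⁻¹·m⁻²·s³.
  Combining: N³·m·lm·J⁻¹·F·W⁻¹ = (kg³·m³·s⁻⁶) · m · cd · (kg⁻¹·m⁻²·s²) · (kg⁻¹·m⁻²·s⁴·A²) · (kg⁻¹·m⁻²·s³) = m⁻²·s³·A²·cd.
Left is m⁻²·s³·A²; right is m⁻²·s³·A²·cd — different.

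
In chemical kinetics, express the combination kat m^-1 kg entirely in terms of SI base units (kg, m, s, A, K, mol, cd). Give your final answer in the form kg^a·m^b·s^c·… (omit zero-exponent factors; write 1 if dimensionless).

kg·m⁻¹·s⁻¹·mol

kat = mol/s = s⁻¹·mol (catalytic activity).
Combining: kat·m⁻¹·kg = (s⁻¹·mol) · m⁻¹ · kg = kg·m⁻¹·s⁻¹·mol.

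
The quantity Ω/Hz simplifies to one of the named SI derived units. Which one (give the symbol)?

Ω = V/A (resistance = voltage per current),
    = kg·m²·s⁻³·A⁻².
Hz = 1/s = s⁻¹ (frequency is cycles per second).
So Hz⁻¹ = s.
Combining: Ω·Hz⁻¹ = (kg·m²·s⁻³·A⁻²) · s = kg·m²·s⁻²·A⁻².
kg·m²·s⁻²·A⁻² is the base-SI form of the henry.

H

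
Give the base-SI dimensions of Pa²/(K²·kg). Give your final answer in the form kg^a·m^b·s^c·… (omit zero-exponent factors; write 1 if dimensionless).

kg·m⁻²·s⁻⁴·K⁻²

Pa = kg·m⁻¹·s⁻².
So Pa² = kg²·m⁻²·s⁻⁴.
Combining: Pa²·K⁻²·kg⁻¹ = (kg²·m⁻²·s⁻⁴) · K⁻² · kg⁻¹ = kg·m⁻²·s⁻⁴·K⁻².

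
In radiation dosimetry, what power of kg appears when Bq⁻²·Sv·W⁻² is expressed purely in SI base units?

-2

Bq = s⁻¹.
So Bq⁻² = s².
Sv = m²·s⁻².
W = kg·m²·s⁻³.
So W⁻² = kg⁻²·m⁻⁴·s⁶.
Combining: Bq⁻²·Sv·W⁻² = s² · (m²·s⁻²) · (kg⁻²·m⁻⁴·s⁶) = kg⁻²·m⁻²·s⁶.
The exponent of kg is -2.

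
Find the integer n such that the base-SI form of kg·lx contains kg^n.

lx = lm/m² (illuminance = luminous flux per area),
    = m⁻²·cd.
Combining: kg·lx = kg · (m⁻²·cd) = kg·m⁻²·cd.
The exponent of kg is 1.

1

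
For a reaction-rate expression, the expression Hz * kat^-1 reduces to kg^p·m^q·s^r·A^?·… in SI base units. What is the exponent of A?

Hz = 1/s = s⁻¹ (frequency is cycles per second).
kat = mol/s = s⁻¹·mol (catalytic activity).
So kat⁻¹ = s·mol⁻¹.
Combining: Hz·kat⁻¹ = s⁻¹ · (s·mol⁻¹) = mol⁻¹.
The exponent of A is 0.

0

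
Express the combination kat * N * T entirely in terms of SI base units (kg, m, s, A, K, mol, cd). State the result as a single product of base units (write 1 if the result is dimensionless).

kat = s⁻¹·mol.
N = kg·m·s⁻².
T = kg·s⁻²·A⁻¹.
Combining: kat·N·T = (s⁻¹·mol) · (kg·m·s⁻²) · (kg·s⁻²·A⁻¹) = kg²·m·s⁻⁵·A⁻¹·mol.

kg²·m·s⁻⁵·A⁻¹·mol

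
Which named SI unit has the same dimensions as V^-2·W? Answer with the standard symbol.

V = W/A (potential = power per current),
    = kg·m²·s⁻³·A⁻¹.
So V⁻² = kg⁻²·m⁻⁴·s⁶·A².
W = J/s (power = energy per time),
    = kg·m²·s⁻³.
Combining: V⁻²·W = (kg⁻²·m⁻⁴·s⁶·A²) · (kg·m²·s⁻³) = kg⁻¹·m⁻²·s³·A².
kg⁻¹·m⁻²·s³·A² is the base-SI form of the siemens.

S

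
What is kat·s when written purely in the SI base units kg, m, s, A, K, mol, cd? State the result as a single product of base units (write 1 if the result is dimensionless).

mol

kat = mol/s = s⁻¹·mol (catalytic activity).
Combining: kat·s = (s⁻¹·mol) · s = mol.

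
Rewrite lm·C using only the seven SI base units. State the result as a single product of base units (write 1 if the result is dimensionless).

lm = cd·sr = cd (luminous flux; sr is dimensionless).
C = A·s = s·A (charge = current × time).
Combining: lm·C = cd · (s·A) = s·A·cd.

s·A·cd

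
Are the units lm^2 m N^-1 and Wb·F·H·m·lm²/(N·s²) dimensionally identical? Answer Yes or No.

Left side:
  lm = cd.
  So lm² = cd².
  N = kg·m·s⁻².
  So N⁻¹ = kg⁻¹·m⁻¹·s².
  Combining: lm²·m·N⁻¹ = cd² · m · (kg⁻¹·m⁻¹·s²) = kg⁻¹·s²·cd².
Right side:
  Wb = kg·m²·s⁻²·A⁻¹.
  N = kg·m·s⁻².
  So N⁻¹ = kg⁻¹·m⁻¹·s².
  F = kg⁻¹·m⁻²·s⁴·A².
  H = kg·m²·s⁻²·A⁻².
  lm = cd.
  So lm² = cd².
  Combining: Wb·N⁻¹·F·s⁻²·H·m·lm² = (kg·m²·s⁻²·A⁻¹) · (kg⁻¹·m⁻¹·s²) · (kg⁻¹·m⁻²·s⁴·A²) · s⁻² · (kg·m²·s⁻²·A⁻²) · m · cd² = m²·A⁻¹·cd².
Left is kg⁻¹·s²·cd²; right is m²·A⁻¹·cd² — different.

No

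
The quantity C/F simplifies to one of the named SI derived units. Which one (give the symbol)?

V

C = s·A.
F = kg⁻¹·m⁻²·s⁴·A².
So F⁻¹ = kg·m²·s⁻⁴·A⁻².
Combining: C·F⁻¹ = (s·A) · (kg·m²·s⁻⁴·A⁻²) = kg·m²·s⁻³·A⁻¹.
kg·m²·s⁻³·A⁻¹ is the base-SI form of the volt.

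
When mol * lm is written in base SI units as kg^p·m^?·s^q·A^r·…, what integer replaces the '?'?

0

lm = cd.
Combining: mol·lm = mol · cd = mol·cd.
The exponent of m is 0.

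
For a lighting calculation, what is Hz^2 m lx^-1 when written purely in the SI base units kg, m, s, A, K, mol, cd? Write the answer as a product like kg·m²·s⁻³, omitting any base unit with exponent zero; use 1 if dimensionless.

m³·s⁻²·cd⁻¹

Hz = s⁻¹.
So Hz² = s⁻².
lx = m⁻²·cd.
So lx⁻¹ = m²·cd⁻¹.
Combining: Hz²·m·lx⁻¹ = s⁻² · m · (m²·cd⁻¹) = m³·s⁻²·cd⁻¹.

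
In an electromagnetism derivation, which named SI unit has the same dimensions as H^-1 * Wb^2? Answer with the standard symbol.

H = kg·m²·s⁻²·A⁻².
So H⁻¹ = kg⁻¹·m⁻²·s²·A².
Wb = kg·m²·s⁻²·A⁻¹.
So Wb² = kg²·m⁴·s⁻⁴·A⁻².
Combining: H⁻¹·Wb² = (kg⁻¹·m⁻²·s²·A²) · (kg²·m⁴·s⁻⁴·A⁻²) = kg·m²·s⁻².
kg·m²·s⁻² is the base-SI form of the joule.

J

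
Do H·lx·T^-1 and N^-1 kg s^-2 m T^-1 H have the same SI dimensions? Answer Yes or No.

Left side:
  H = Wb/A (inductance = flux per current),
      = kg·m²·s⁻²·A⁻².
  lx = lm/m² (illuminance = luminous flux per area),
      = m⁻²·cd.
  T = Wb/m² (flux density = flux per area),
      = kg·s⁻²·A⁻¹.
  So T⁻¹ = kg⁻¹·s²·A.
  Combining: H·lx·T⁻¹ = (kg·m²·s⁻²·A⁻²) · (m⁻²·cd) · (kg⁻¹·s²·A) = A⁻¹·cd.
Right side:
  N = kg·m/s² = kg·m·s⁻² (force = mass × acceleration).
  So N⁻¹ = kg⁻¹·m⁻¹·s².
  T = Wb/m² (flux density = flux per area),
      = kg·s⁻²·A⁻¹.
  So T⁻¹ = kg⁻¹·s²·A.
  H = Wb/A (inductance = flux per current),
      = kg·m²·s⁻²·A⁻².
  Combining: N⁻¹·kg·s⁻²·m·T⁻¹·H = (kg⁻¹·m⁻¹·s²) · kg · s⁻² · m · (kg⁻¹·s²·A) · (kg·m²·s⁻²·A⁻²) = m²·A⁻¹.
Left is A⁻¹·cd; right is m²·A⁻¹ — different.

No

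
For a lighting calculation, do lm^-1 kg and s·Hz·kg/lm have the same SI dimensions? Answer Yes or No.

Left side:
  lm = cd·sr = cd (luminous flux; sr is dimensionless).
  So lm⁻¹ = cd⁻¹.
  Combining: lm⁻¹·kg = cd⁻¹ · kg = kg·cd⁻¹.
Right side:
  Hz = 1/s = s⁻¹ (frequency is cycles per second).
  lm = cd·sr = cd (luminous flux; sr is dimensionless).
  So lm⁻¹ = cd⁻¹.
  Combining: s·Hz·lm⁻¹·kg = s · s⁻¹ · cd⁻¹ · kg = kg·cd⁻¹.
Both reduce to kg·cd⁻¹.

Yes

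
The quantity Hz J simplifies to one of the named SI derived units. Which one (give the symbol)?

W

Hz = s⁻¹.
J = kg·m²·s⁻².
Combining: Hz·J = s⁻¹ · (kg·m²·s⁻²) = kg·m²·s⁻³.
kg·m²·s⁻³ is the base-SI form of the watt.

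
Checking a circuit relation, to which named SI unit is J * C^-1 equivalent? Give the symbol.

V

J = N·m (work = force × distance),
    = kg·m²·s⁻².
C = A·s = s·A (charge = current × time).
So C⁻¹ = s⁻¹·A⁻¹.
Combining: J·C⁻¹ = (kg·m²·s⁻²) · (s⁻¹·A⁻¹) = kg·m²·s⁻³·A⁻¹.
kg·m²·s⁻³·A⁻¹ is the base-SI form of the volt.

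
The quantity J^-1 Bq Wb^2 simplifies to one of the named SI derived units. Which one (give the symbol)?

J = N·m (work = force × distance),
    = kg·m²·s⁻².
So J⁻¹ = kg⁻¹·m⁻²·s².
Bq = 1/s = s⁻¹ (activity is decays per second).
Wb = V·s (flux: a volt is a weber per second),
    = kg·m²·s⁻²·A⁻¹.
So Wb² = kg²·m⁴·s⁻⁴·A⁻².
Combining: J⁻¹·Bq·Wb² = (kg⁻¹·m⁻²·s²) · s⁻¹ · (kg²·m⁴·s⁻⁴·A⁻²) = kg·m²·s⁻³·A⁻².
kg·m²·s⁻³·A⁻² is the base-SI form of the ohm.

Ω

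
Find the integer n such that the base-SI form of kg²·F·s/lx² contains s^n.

lx = m⁻²·cd.
So lx⁻² = m⁴·cd⁻².
F = kg⁻¹·m⁻²·s⁴·A².
Combining: lx⁻²·kg²·F·s = (m⁴·cd⁻²) · kg² · (kg⁻¹·m⁻²·s⁴·A²) · s = kg·m²·s⁵·A²·cd⁻².
The exponent of s is 5.

5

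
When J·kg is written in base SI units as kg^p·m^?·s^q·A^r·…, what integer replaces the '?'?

2

J = N·m (work = force × distance),
    = kg·m²·s⁻².
Combining: J·kg = (kg·m²·s⁻²) · kg = kg²·m²·s⁻².
The exponent of m is 2.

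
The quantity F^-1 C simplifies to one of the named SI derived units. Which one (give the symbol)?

F = C/V (capacitance = charge per voltage),
    = A·s/(kg·m²·s⁻³·A⁻¹) (substituting C and V),
    = kg⁻¹·m⁻²·s⁴·A².
So F⁻¹ = kg·m²·s⁻⁴·A⁻².
C = A·s = s·A (charge = current × time).
Combining: F⁻¹·C = (kg·m²·s⁻⁴·A⁻²) · (s·A) = kg·m²·s⁻³·A⁻¹.
kg·m²·s⁻³·A⁻¹ is the base-SI form of the volt.

V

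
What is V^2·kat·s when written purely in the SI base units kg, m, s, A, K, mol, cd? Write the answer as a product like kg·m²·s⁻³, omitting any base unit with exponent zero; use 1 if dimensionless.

kg²·m⁴·s⁻⁶·A⁻²·mol

V = W/A (potential = power per current),
    = kg·m²·s⁻³·A⁻¹.
So V² = kg²·m⁴·s⁻⁶·A⁻².
kat = mol/s = s⁻¹·mol (catalytic activity).
Combining: V²·kat·s = (kg²·m⁴·s⁻⁶·A⁻²) · (s⁻¹·mol) · s = kg²·m⁴·s⁻⁶·A⁻²·mol.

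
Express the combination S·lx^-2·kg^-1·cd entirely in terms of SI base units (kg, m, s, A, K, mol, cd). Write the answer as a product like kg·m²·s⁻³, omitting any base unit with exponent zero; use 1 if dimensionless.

kg⁻²·m²·s³·A²·cd⁻¹

S = 1/Ω (conductance is reciprocal resistance),
    = kg⁻¹·m⁻²·s³·A².
lx = lm/m² (illuminance = luminous flux per area),
    = m⁻²·cd.
So lx⁻² = m⁴·cd⁻².
Combining: S·lx⁻²·kg⁻¹·cd = (kg⁻¹·m⁻²·s³·A²) · (m⁴·cd⁻²) · kg⁻¹ · cd = kg⁻²·m²·s³·A²·cd⁻¹.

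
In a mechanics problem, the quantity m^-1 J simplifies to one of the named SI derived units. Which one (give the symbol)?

N

J = N·m (work = force × distance),
    = kg·m²·s⁻².
Combining: m⁻¹·J = m⁻¹ · (kg·m²·s⁻²) = kg·m·s⁻².
kg·m·s⁻² is the base-SI form of the newton.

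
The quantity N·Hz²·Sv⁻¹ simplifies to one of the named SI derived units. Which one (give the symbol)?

N = kg·m·s⁻².
Hz = s⁻¹.
So Hz² = s⁻².
Sv = m²·s⁻².
So Sv⁻¹ = m⁻²·s².
Combining: N·Hz²·Sv⁻¹ = (kg·m·s⁻²) · s⁻² · (m⁻²·s²) = kg·m⁻¹·s⁻².
kg·m⁻¹·s⁻² is the base-SI form of the pascal.

Pa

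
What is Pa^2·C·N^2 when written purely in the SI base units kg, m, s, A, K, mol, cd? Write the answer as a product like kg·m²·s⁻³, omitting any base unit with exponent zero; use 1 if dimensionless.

kg⁴·s⁻⁷·A

Pa = kg·m⁻¹·s⁻².
So Pa² = kg²·m⁻²·s⁻⁴.
C = s·A.
N = kg·m·s⁻².
So N² = kg²·m²·s⁻⁴.
Combining: Pa²·C·N² = (kg²·m⁻²·s⁻⁴) · (s·A) · (kg²·m²·s⁻⁴) = kg⁴·s⁻⁷·A.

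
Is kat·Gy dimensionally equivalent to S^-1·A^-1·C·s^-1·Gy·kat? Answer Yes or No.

Left side:
  kat = mol/s = s⁻¹·mol (catalytic activity).
  Gy = J/kg (absorbed dose = energy per mass),
      = m²·s⁻².
  Combining: kat·Gy = (s⁻¹·mol) · (m²·s⁻²) = m²·s⁻³·mol.
Right side:
  S = 1/Ω (conductance is reciprocal resistance),
      = kg⁻¹·m⁻²·s³·A².
  So S⁻¹ = kg·m²·s⁻³·A⁻².
  C = A·s = s·A (charge = current × time).
  Gy = J/kg (absorbed dose = energy per mass),
      = m²·s⁻².
  kat = mol/s = s⁻¹·mol (catalytic activity).
  Combining: S⁻¹·A⁻¹·C·s⁻¹·Gy·kat = (kg·m²·s⁻³·A⁻²) · A⁻¹ · (s·A) · s⁻¹ · (m²·s⁻²) · (s⁻¹·mol) = kg·m⁴·s⁻⁶·A⁻²·mol.
Left is m²·s⁻³·mol; right is kg·m⁴·s⁻⁶·A⁻²·mol — different.

No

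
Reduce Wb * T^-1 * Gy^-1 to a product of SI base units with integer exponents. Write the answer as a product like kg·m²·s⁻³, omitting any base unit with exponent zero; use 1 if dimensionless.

Wb = kg·m²·s⁻²·A⁻¹.
T = kg·s⁻²·A⁻¹.
So T⁻¹ = kg⁻¹·s²·A.
Gy = m²·s⁻².
So Gy⁻¹ = m⁻²·s².
Combining: Wb·T⁻¹·Gy⁻¹ = (kg·m²·s⁻²·A⁻¹) · (kg⁻¹·s²·A) · (m⁻²·s²) = s².

s²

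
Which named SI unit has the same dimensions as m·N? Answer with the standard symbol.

N = kg·m/s² = kg·m·s⁻² (force = mass × acceleration).
Combining: m·N = m · (kg·m·s⁻²) = kg·m²·s⁻².
kg·m²·s⁻² is the base-SI form of the joule.

J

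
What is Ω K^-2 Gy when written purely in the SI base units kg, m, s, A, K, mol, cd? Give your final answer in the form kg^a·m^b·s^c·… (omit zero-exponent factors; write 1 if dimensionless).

kg·m⁴·s⁻⁵·A⁻²·K⁻²

Ω = V/A (resistance = voltage per current),
    = kg·m²·s⁻³·A⁻².
Gy = J/kg (absorbed dose = energy per mass),
    = m²·s⁻².
Combining: Ω·K⁻²·Gy = (kg·m²·s⁻³·A⁻²) · K⁻² · (m²·s⁻²) = kg·m⁴·s⁻⁵·A⁻²·K⁻².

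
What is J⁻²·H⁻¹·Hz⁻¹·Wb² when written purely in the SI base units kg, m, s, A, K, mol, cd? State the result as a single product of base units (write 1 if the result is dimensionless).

kg⁻¹·m⁻²·s³

J = kg·m²·s⁻².
So J⁻² = kg⁻²·m⁻⁴·s⁴.
H = kg·m²·s⁻²·A⁻².
So H⁻¹ = kg⁻¹·m⁻²·s²·A².
Hz = s⁻¹.
So Hz⁻¹ = s.
Wb = kg·m²·s⁻²·A⁻¹.
So Wb² = kg²·m⁴·s⁻⁴·A⁻².
Combining: J⁻²·H⁻¹·Hz⁻¹·Wb² = (kg⁻²·m⁻⁴·s⁴) · (kg⁻¹·m⁻²·s²·A²) · s · (kg²·m⁴·s⁻⁴·A⁻²) = kg⁻¹·m⁻²·s³.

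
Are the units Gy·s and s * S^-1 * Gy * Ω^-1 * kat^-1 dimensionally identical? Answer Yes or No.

Left side:
  Gy = J/kg (absorbed dose = energy per mass),
      = m²·s⁻².
  Combining: Gy·s = (m²·s⁻²) · s = m²·s⁻¹.
Right side:
  S = 1/Ω (conductance is reciprocal resistance),
      = kg⁻¹·m⁻²·s³·A².
  So S⁻¹ = kg·m²·s⁻³·A⁻².
  Gy = J/kg (absorbed dose = energy per mass),
      = m²·s⁻².
  Ω = V/A (resistance = voltage per current),
      = kg·m²·s⁻³·A⁻².
  So Ω⁻¹ = kg⁻¹·m⁻²·s³·A².
  kat = mol/s = s⁻¹·mol (catalytic activity).
  So kat⁻¹ = s·mol⁻¹.
  Combining: s·S⁻¹·Gy·Ω⁻¹·kat⁻¹ = s · (kg·m²·s⁻³·A⁻²) · (m²·s⁻²) · (kg⁻¹·m⁻²·s³·A²) · (s·mol⁻¹) = m²·mol⁻¹.
Left is m²·s⁻¹; right is m²·mol⁻¹ — different.

No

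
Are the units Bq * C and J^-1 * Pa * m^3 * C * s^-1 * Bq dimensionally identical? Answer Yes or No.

No

Left side:
  Bq = s⁻¹.
  C = s·A.
  Combining: Bq·C = s⁻¹ · (s·A) = A.
Right side:
  J = kg·m²·s⁻².
  So J⁻¹ = kg⁻¹·m⁻²·s².
  Pa = kg·m⁻¹·s⁻².
  C = s·A.
  Bq = s⁻¹.
  Combining: J⁻¹·Pa·m³·C·s⁻¹·Bq = (kg⁻¹·m⁻²·s²) · (kg·m⁻¹·s⁻²) · m³ · (s·A) · s⁻¹ · s⁻¹ = s⁻¹·A.
Left is A; right is s⁻¹·A — different.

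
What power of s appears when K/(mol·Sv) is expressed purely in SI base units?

2

Sv = m²·s⁻².
So Sv⁻¹ = m⁻²·s².
Combining: mol⁻¹·Sv⁻¹·K = mol⁻¹ · (m⁻²·s²) · K = m⁻²·s²·K·mol⁻¹.
The exponent of s is 2.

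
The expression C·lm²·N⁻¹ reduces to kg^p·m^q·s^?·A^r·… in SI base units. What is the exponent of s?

C = A·s = s·A (charge = current × time).
lm = cd·sr = cd (luminous flux; sr is dimensionless).
So lm² = cd².
N = kg·m/s² = kg·m·s⁻² (force = mass × acceleration).
So N⁻¹ = kg⁻¹·m⁻¹·s².
Combining: C·lm²·N⁻¹ = (s·A) · cd² · (kg⁻¹·m⁻¹·s²) = kg⁻¹·m⁻¹·s³·A·cd².
The exponent of s is 3.

3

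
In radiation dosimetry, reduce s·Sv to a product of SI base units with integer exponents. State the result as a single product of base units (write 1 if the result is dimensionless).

m²·s⁻¹

Sv = J/kg (equivalent dose = energy per mass),
    = m²·s⁻².
Combining: s·Sv = s · (m²·s⁻²) = m²·s⁻¹.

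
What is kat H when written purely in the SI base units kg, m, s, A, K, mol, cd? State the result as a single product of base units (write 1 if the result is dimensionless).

kg·m²·s⁻³·A⁻²·mol

kat = s⁻¹·mol.
H = kg·m²·s⁻²·A⁻².
Combining: kat·H = (s⁻¹·mol) · (kg·m²·s⁻²·A⁻²) = kg·m²·s⁻³·A⁻²·mol.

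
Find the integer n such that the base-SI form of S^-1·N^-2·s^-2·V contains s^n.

S = 1/Ω (conductance is reciprocal resistance),
    = kg⁻¹·m⁻²·s³·A².
So S⁻¹ = kg·m²·s⁻³·A⁻².
N = kg·m/s² = kg·m·s⁻² (force = mass × acceleration).
So N⁻² = kg⁻²·m⁻²·s⁴.
V = W/A (potential = power per current),
    = kg·m²·s⁻³·A⁻¹.
Combining: S⁻¹·N⁻²·s⁻²·V = (kg·m²·s⁻³·A⁻²) · (kg⁻²·m⁻²·s⁴) · s⁻² · (kg·m²·s⁻³·A⁻¹) = m²·s⁻⁴·A⁻³.
The exponent of s is -4.

-4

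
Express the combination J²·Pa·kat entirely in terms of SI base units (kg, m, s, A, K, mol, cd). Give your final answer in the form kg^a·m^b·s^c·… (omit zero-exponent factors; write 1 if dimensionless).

kg³·m³·s⁻⁷·mol

J = N·m (work = force × distance),
    = kg·m²·s⁻².
So J² = kg²·m⁴·s⁻⁴.
Pa = N/m² (pressure = force per area),
    = kg·m⁻¹·s⁻².
kat = mol/s = s⁻¹·mol (catalytic activity).
Combining: J²·Pa·kat = (kg²·m⁴·s⁻⁴) · (kg·m⁻¹·s⁻²) · (s⁻¹·mol) = kg³·m³·s⁻⁷·mol.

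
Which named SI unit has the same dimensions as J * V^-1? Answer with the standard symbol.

C

J = N·m (work = force × distance),
    = kg·m²·s⁻².
V = W/A (potential = power per current),
    = kg·m²·s⁻³·A⁻¹.
So V⁻¹ = kg⁻¹·m⁻²·s³·A.
Combining: J·V⁻¹ = (kg·m²·s⁻²) · (kg⁻¹·m⁻²·s³·A) = s·A.
s·A is the base-SI form of the coulomb.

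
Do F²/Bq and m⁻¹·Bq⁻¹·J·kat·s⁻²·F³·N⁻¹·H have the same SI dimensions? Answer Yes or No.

Left side:
  Bq = 1/s = s⁻¹ (activity is decays per second).
  So Bq⁻¹ = s.
  F = C/V (capacitance = charge per voltage),
      = A·s/(kg·m²·s⁻³·A⁻¹) (substituting C and V),
      = kg⁻¹·m⁻²·s⁴·A².
  So F² = kg⁻²·m⁻⁴·s⁸·A⁴.
  Combining: Bq⁻¹·F² = s · (kg⁻²·m⁻⁴·s⁸·A⁴) = kg⁻²·m⁻⁴·s⁹·A⁴.
Right side:
  Bq = s⁻¹.
  So Bq⁻¹ = s.
  J = kg·m²·s⁻².
  kat = s⁻¹·mol.
  F = kg⁻¹·m⁻²·s⁴·A².
  So F³ = kg⁻³·m⁻⁶·s¹²·A⁶.
  N = kg·m·s⁻².
  So N⁻¹ = kg⁻¹·m⁻¹·s².
  H = kg·m²·s⁻²·A⁻².
  Combining: m⁻¹·Bq⁻¹·J·kat·s⁻²·F³·N⁻¹·H = m⁻¹ · s · (kg·m²·s⁻²) · (s⁻¹·mol) · s⁻² · (kg⁻³·m⁻⁶·s¹²·A⁶) · (kg⁻¹·m⁻¹·s²) · (kg·m²·s⁻²·A⁻²) = kg⁻²·m⁻⁴·s⁸·A⁴·mol.
Left is kg⁻²·m⁻⁴·s⁹·A⁴; right is kg⁻²·m⁻⁴·s⁸·A⁴·mol — different.

No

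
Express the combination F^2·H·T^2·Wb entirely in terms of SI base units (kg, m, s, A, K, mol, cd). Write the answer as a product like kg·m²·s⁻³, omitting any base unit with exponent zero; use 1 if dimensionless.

kg²·A⁻¹

F = kg⁻¹·m⁻²·s⁴·A².
So F² = kg⁻²·m⁻⁴·s⁸·A⁴.
H = kg·m²·s⁻²·A⁻².
T = kg·s⁻²·A⁻¹.
So T² = kg²·s⁻⁴·A⁻².
Wb = kg·m²·s⁻²·A⁻¹.
Combining: F²·H·T²·Wb = (kg⁻²·m⁻⁴·s⁸·A⁴) · (kg·m²·s⁻²·A⁻²) · (kg²·s⁻⁴·A⁻²) · (kg·m²·s⁻²·A⁻¹) = kg²·A⁻¹.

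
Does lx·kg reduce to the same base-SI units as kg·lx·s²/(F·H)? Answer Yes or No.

Left side:
  lx = lm/m² (illuminance = luminous flux per area),
      = m⁻²·cd.
  Combining: lx·kg = (m⁻²·cd) · kg = kg·m⁻²·cd.
Right side:
  F = kg⁻¹·m⁻²·s⁴·A².
  So F⁻¹ = kg·m²·s⁻⁴·A⁻².
  lx = m⁻²·cd.
  H = kg·m²·s⁻²·A⁻².
  So H⁻¹ = kg⁻¹·m⁻²·s²·A².
  Combining: kg·F⁻¹·lx·s²·H⁻¹ = kg · (kg·m²·s⁻⁴·A⁻²) · (m⁻²·cd) · s² · (kg⁻¹·m⁻²·s²·A²) = kg·m⁻²·cd.
Both reduce to kg·m⁻²·cd.

Yes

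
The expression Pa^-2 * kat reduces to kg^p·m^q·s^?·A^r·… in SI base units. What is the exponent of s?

3

Pa = N/m² (pressure = force per area),
    = kg·m⁻¹·s⁻².
So Pa⁻² = kg⁻²·m²·s⁴.
kat = mol/s = s⁻¹·mol (catalytic activity).
Combining: Pa⁻²·kat = (kg⁻²·m²·s⁴) · (s⁻¹·mol) = kg⁻²·m²·s³·mol.
The exponent of s is 3.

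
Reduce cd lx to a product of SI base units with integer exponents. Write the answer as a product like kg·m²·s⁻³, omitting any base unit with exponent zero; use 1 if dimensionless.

m⁻²·cd²

lx = lm/m² (illuminance = luminous flux per area),
    = m⁻²·cd.
Combining: cd·lx = cd · (m⁻²·cd) = m⁻²·cd².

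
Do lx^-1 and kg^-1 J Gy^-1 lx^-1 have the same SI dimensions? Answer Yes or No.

Left side:
  lx = lm/m² (illuminance = luminous flux per area),
      = m⁻²·cd.
  So lx⁻¹ = m²·cd⁻¹.
Right side:
  J = kg·m²·s⁻².
  Gy = m²·s⁻².
  So Gy⁻¹ = m⁻²·s².
  lx = m⁻²·cd.
  So lx⁻¹ = m²·cd⁻¹.
  Combining: kg⁻¹·J·Gy⁻¹·lx⁻¹ = kg⁻¹ · (kg·m²·s⁻²) · (m⁻²·s²) · (m²·cd⁻¹) = m²·cd⁻¹.
Both reduce to m²·cd⁻¹.

Yes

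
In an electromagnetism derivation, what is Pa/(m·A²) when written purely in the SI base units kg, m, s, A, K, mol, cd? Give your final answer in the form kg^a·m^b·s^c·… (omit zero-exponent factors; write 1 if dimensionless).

Pa = kg·m⁻¹·s⁻².
Combining: m⁻¹·A⁻²·Pa = m⁻¹ · A⁻² · (kg·m⁻¹·s⁻²) = kg·m⁻²·s⁻²·A⁻².

kg·m⁻²·s⁻²·A⁻²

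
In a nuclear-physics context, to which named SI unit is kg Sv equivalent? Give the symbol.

Sv = J/kg (equivalent dose = energy per mass),
    = m²·s⁻².
Combining: kg·Sv = kg · (m²·s⁻²) = kg·m²·s⁻².
kg·m²·s⁻² is the base-SI form of the joule.

J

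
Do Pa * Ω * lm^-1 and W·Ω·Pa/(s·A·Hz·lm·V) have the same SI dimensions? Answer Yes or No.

Left side:
  Pa = N/m² (pressure = force per area),
      = kg·m⁻¹·s⁻².
  Ω = V/A (resistance = voltage per current),
      = kg·m²·s⁻³·A⁻².
  lm = cd·sr = cd (luminous flux; sr is dimensionless).
  So lm⁻¹ = cd⁻¹.
  Combining: Pa·Ω·lm⁻¹ = (kg·m⁻¹·s⁻²) · (kg·m²·s⁻³·A⁻²) · cd⁻¹ = kg²·m·s⁻⁵·A⁻²·cd⁻¹.
Right side:
  W = J/s (power = energy per time),
      = kg·m²·s⁻³.
  Ω = V/A (resistance = voltage per current),
      = kg·m²·s⁻³·A⁻².
  Pa = N/m² (pressure = force per area),
      = kg·m⁻¹·s⁻².
  Hz = 1/s = s⁻¹ (frequency is cycles per second).
  So Hz⁻¹ = s.
  lm = cd·sr = cd (luminous flux; sr is dimensionless).
  So lm⁻¹ = cd⁻¹.
  V = W/A (potential = power per current),
      = kg·m²·s⁻³·A⁻¹.
  So V⁻¹ = kg⁻¹·m⁻²·s³·A.
  Combining: W·Ω·s⁻¹·Pa·A⁻¹·Hz⁻¹·lm⁻¹·V⁻¹ = (kg·m²·s⁻³) · (kg·m²·s⁻³·A⁻²) · s⁻¹ · (kg·m⁻¹·s⁻²) · A⁻¹ · s · cd⁻¹ · (kg⁻¹·m⁻²·s³·A) = kg²·m·s⁻⁵·A⁻²·cd⁻¹.
Both reduce to kg²·m·s⁻⁵·A⁻²·cd⁻¹.

Yes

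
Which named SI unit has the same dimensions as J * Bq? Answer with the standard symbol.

J = N·m (work = force × distance),
    = kg·m²·s⁻².
Bq = 1/s = s⁻¹ (activity is decays per second).
Combining: J·Bq = (kg·m²·s⁻²) · s⁻¹ = kg·m²·s⁻³.
kg·m²·s⁻³ is the base-SI form of the watt.

W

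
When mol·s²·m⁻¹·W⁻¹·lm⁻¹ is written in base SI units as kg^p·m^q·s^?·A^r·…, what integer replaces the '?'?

5

W = J/s (power = energy per time),
    = kg·m²·s⁻³.
So W⁻¹ = kg⁻¹·m⁻²·s³.
lm = cd·sr = cd (luminous flux; sr is dimensionless).
So lm⁻¹ = cd⁻¹.
Combining: mol·s²·m⁻¹·W⁻¹·lm⁻¹ = mol · s² · m⁻¹ · (kg⁻¹·m⁻²·s³) · cd⁻¹ = kg⁻¹·m⁻³·s⁵·mol·cd⁻¹.
The exponent of s is 5.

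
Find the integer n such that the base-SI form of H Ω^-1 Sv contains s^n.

-1

H = Wb/A (inductance = flux per current),
    = kg·m²·s⁻²·A⁻².
Ω = V/A (resistance = voltage per current),
    = kg·m²·s⁻³·A⁻².
So Ω⁻¹ = kg⁻¹·m⁻²·s³·A².
Sv = J/kg (equivalent dose = energy per mass),
    = m²·s⁻².
Combining: H·Ω⁻¹·Sv = (kg·m²·s⁻²·A⁻²) · (kg⁻¹·m⁻²·s³·A²) · (m²·s⁻²) = m²·s⁻¹.
The exponent of s is -1.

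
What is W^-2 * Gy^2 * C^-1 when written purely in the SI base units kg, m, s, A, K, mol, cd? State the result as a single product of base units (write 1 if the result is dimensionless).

W = kg·m²·s⁻³.
So W⁻² = kg⁻²·m⁻⁴·s⁶.
Gy = m²·s⁻².
So Gy² = m⁴·s⁻⁴.
C = s·A.
So C⁻¹ = s⁻¹·A⁻¹.
Combining: W⁻²·Gy²·C⁻¹ = (kg⁻²·m⁻⁴·s⁶) · (m⁴·s⁻⁴) · (s⁻¹·A⁻¹) = kg⁻²·s·A⁻¹.

kg⁻²·s·A⁻¹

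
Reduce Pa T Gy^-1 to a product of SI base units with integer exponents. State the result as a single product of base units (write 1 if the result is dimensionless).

Pa = N/m² (pressure = force per area),
    = kg·m⁻¹·s⁻².
T = Wb/m² (flux density = flux per area),
    = kg·s⁻²·A⁻¹.
Gy = J/kg (absorbed dose = energy per mass),
    = m²·s⁻².
So Gy⁻¹ = m⁻²·s².
Combining: Pa·T·Gy⁻¹ = (kg·m⁻¹·s⁻²) · (kg·s⁻²·A⁻¹) · (m⁻²·s²) = kg²·m⁻³·s⁻²·A⁻¹.

kg²·m⁻³·s⁻²·A⁻¹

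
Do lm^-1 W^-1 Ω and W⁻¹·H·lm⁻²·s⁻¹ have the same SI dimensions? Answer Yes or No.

Left side:
  lm = cd.
  So lm⁻¹ = cd⁻¹.
  W = kg·m²·s⁻³.
  So W⁻¹ = kg⁻¹·m⁻²·s³.
  Ω = kg·m²·s⁻³·A⁻².
  Combining: lm⁻¹·W⁻¹·Ω = cd⁻¹ · (kg⁻¹·m⁻²·s³) · (kg·m²·s⁻³·A⁻²) = A⁻²·cd⁻¹.
Right side:
  W = J/s (power = energy per time),
      = kg·m²·s⁻³.
  So W⁻¹ = kg⁻¹·m⁻²·s³.
  H = Wb/A (inductance = flux per current),
      = kg·m²·s⁻²·A⁻².
  lm = cd·sr = cd (luminous flux; sr is dimensionless).
  So lm⁻² = cd⁻².
  Combining: W⁻¹·H·lm⁻²·s⁻¹ = (kg⁻¹·m⁻²·s³) · (kg·m²·s⁻²·A⁻²) · cd⁻² · s⁻¹ = A⁻²·cd⁻².
Left is A⁻²·cd⁻¹; right is A⁻²·cd⁻² — different.

No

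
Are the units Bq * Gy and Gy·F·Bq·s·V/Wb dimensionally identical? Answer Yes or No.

No

Left side:
  Bq = s⁻¹.
  Gy = m²·s⁻².
  Combining: Bq·Gy = s⁻¹ · (m²·s⁻²) = m²·s⁻³.
Right side:
  Gy = J/kg (absorbed dose = energy per mass),
      = m²·s⁻².
  F = C/V (capacitance = charge per voltage),
      = A·s/(kg·m²·s⁻³·A⁻¹) (substituting C and V),
      = kg⁻¹·m⁻²·s⁴·A².
  Bq = 1/s = s⁻¹ (activity is decays per second).
  Wb = V·s (flux: a volt is a weber per second),
      = kg·m²·s⁻²·A⁻¹.
  So Wb⁻¹ = kg⁻¹·m⁻²·s²·A.
  V = W/A (potential = power per current),
      = kg·m²·s⁻³·A⁻¹.
  Combining: Gy·F·Bq·s·Wb⁻¹·V = (m²·s⁻²) · (kg⁻¹·m⁻²·s⁴·A²) · s⁻¹ · s · (kg⁻¹·m⁻²·s²·A) · (kg·m²·s⁻³·A⁻¹) = kg⁻¹·s·A².
Left is m²·s⁻³; right is kg⁻¹·s·A² — different.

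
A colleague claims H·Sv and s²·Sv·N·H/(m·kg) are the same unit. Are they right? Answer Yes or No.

Left side:
  H = Wb/A (inductance = flux per current),
      = kg·m²·s⁻²·A⁻².
  Sv = J/kg (equivalent dose = energy per mass),
      = m²·s⁻².
  Combining: H·Sv = (kg·m²·s⁻²·A⁻²) · (m²·s⁻²) = kg·m⁴·s⁻⁴·A⁻².
Right side:
  Sv = J/kg (equivalent dose = energy per mass),
      = m²·s⁻².
  N = kg·m/s² = kg·m·s⁻² (force = mass × acceleration).
  H = Wb/A (inductance = flux per current),
      = kg·m²·s⁻²·A⁻².
  Combining: m⁻¹·s²·Sv·kg⁻¹·N·H = m⁻¹ · s² · (m²·s⁻²) · kg⁻¹ · (kg·m·s⁻²) · (kg·m²·s⁻²·A⁻²) = kg·m⁴·s⁻⁴·A⁻².
Both reduce to kg·m⁴·s⁻⁴·A⁻².

Yes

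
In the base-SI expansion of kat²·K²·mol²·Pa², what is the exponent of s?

kat = mol/s = s⁻¹·mol (catalytic activity).
So kat² = s⁻²·mol².
Pa = N/m² (pressure = force per area),
    = kg·m⁻¹·s⁻².
So Pa² = kg²·m⁻²·s⁻⁴.
Combining: kat²·K²·mol²·Pa² = (s⁻²·mol²) · K² · mol² · (kg²·m⁻²·s⁻⁴) = kg²·m⁻²·s⁻⁶·K²·mol⁴.
The exponent of s is -6.

-6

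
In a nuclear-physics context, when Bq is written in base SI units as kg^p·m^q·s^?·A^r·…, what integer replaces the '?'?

-1

Bq = 1/s = s⁻¹ (activity is decays per second).
The exponent of s is -1.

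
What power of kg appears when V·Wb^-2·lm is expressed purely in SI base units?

-1

V = W/A (potential = power per current),
    = kg·m²·s⁻³·A⁻¹.
Wb = V·s (flux: a volt is a weber per second),
    = kg·m²·s⁻²·A⁻¹.
So Wb⁻² = kg⁻²·m⁻⁴·s⁴·A².
lm = cd·sr = cd (luminous flux; sr is dimensionless).
Combining: V·Wb⁻²·lm = (kg·m²·s⁻³·A⁻¹) · (kg⁻²·m⁻⁴·s⁴·A²) · cd = kg⁻¹·m⁻²·s·A·cd.
The exponent of kg is -1.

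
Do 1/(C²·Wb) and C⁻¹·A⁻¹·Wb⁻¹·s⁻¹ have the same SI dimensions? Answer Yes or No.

Left side:
  C = A·s = s·A (charge = current × time).
  So C⁻² = s⁻²·A⁻².
  Wb = V·s (flux: a volt is a weber per second),
      = kg·m²·s⁻²·A⁻¹.
  So Wb⁻¹ = kg⁻¹·m⁻²·s²·A.
  Combining: C⁻²·Wb⁻¹ = (s⁻²·A⁻²) · (kg⁻¹·m⁻²·s²·A) = kg⁻¹·m⁻²·A⁻¹.
Right side:
  C = A·s = s·A (charge = current × time).
  So C⁻¹ = s⁻¹·A⁻¹.
  Wb = V·s (flux: a volt is a weber per second),
      = kg·m²·s⁻²·A⁻¹.
  So Wb⁻¹ = kg⁻¹·m⁻²·s²·A.
  Combining: C⁻¹·A⁻¹·Wb⁻¹·s⁻¹ = (s⁻¹·A⁻¹) · A⁻¹ · (kg⁻¹·m⁻²·s²·A) · s⁻¹ = kg⁻¹·m⁻²·A⁻¹.
Both reduce to kg⁻¹·m⁻²·A⁻¹.

Yes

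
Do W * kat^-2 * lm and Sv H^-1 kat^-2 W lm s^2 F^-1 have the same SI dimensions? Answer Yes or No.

Left side:
  W = kg·m²·s⁻³.
  kat = s⁻¹·mol.
  So kat⁻² = s²·mol⁻².
  lm = cd.
  Combining: W·kat⁻²·lm = (kg·m²·s⁻³) · (s²·mol⁻²) · cd = kg·m²·s⁻¹·mol⁻²·cd.
Right side:
  Sv = m²·s⁻².
  H = kg·m²·s⁻²·A⁻².
  So H⁻¹ = kg⁻¹·m⁻²·s²·A².
  kat = s⁻¹·mol.
  So kat⁻² = s²·mol⁻².
  W = kg·m²·s⁻³.
  lm = cd.
  F = kg⁻¹·m⁻²·s⁴·A².
  So F⁻¹ = kg·m²·s⁻⁴·A⁻².
  Combining: Sv·H⁻¹·kat⁻²·W·lm·s²·F⁻¹ = (m²·s⁻²) · (kg⁻¹·m⁻²·s²·A²) · (s²·mol⁻²) · (kg·m²·s⁻³) · cd · s² · (kg·m²·s⁻⁴·A⁻²) = kg·m⁴·s⁻³·mol⁻²·cd.
Left is kg·m²·s⁻¹·mol⁻²·cd; right is kg·m⁴·s⁻³·mol⁻²·cd — different.

No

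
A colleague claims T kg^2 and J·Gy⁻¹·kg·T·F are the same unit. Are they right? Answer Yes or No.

Left side:
  T = kg·s⁻²·A⁻¹.
  Combining: T·kg² = (kg·s⁻²·A⁻¹) · kg² = kg³·s⁻²·A⁻¹.
Right side:
  J = kg·m²·s⁻².
  Gy = m²·s⁻².
  So Gy⁻¹ = m⁻²·s².
  T = kg·s⁻²·A⁻¹.
  F = kg⁻¹·m⁻²·s⁴·A².
  Combining: J·Gy⁻¹·kg·T·F = (kg·m²·s⁻²) · (m⁻²·s²) · kg · (kg·s⁻²·A⁻¹) · (kg⁻¹·m⁻²·s⁴·A²) = kg²·m⁻²·s²·A.
Left is kg³·s⁻²·A⁻¹; right is kg²·m⁻²·s²·A — different.

No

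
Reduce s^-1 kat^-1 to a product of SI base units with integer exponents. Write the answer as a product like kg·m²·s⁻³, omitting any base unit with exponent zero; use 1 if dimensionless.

kat = mol/s = s⁻¹·mol (catalytic activity).
So kat⁻¹ = s·mol⁻¹.
Combining: s⁻¹·kat⁻¹ = s⁻¹ · (s·mol⁻¹) = mol⁻¹.

mol⁻¹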